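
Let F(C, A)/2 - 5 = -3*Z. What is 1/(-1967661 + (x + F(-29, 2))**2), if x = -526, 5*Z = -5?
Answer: -1/1707561 ≈ -5.8563e-7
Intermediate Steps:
Z = -1 (Z = (1/5)*(-5) = -1)
F(C, A) = 16 (F(C, A) = 10 + 2*(-3*(-1)) = 10 + 2*3 = 10 + 6 = 16)
1/(-1967661 + (x + F(-29, 2))**2) = 1/(-1967661 + (-526 + 16)**2) = 1/(-1967661 + (-510)**2) = 1/(-1967661 + 260100) = 1/(-1707561) = -1/1707561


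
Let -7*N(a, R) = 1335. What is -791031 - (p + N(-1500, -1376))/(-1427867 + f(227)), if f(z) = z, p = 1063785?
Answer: -65876208606/83279 ≈ -7.9103e+5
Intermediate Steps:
N(a, R) = -1335/7 (N(a, R) = -1/7*1335 = -1335/7)
-791031 - (p + N(-1500, -1376))/(-1427867 + f(227)) = -791031 - (1063785 - 1335/7)/(-1427867 + 227) = -791031 - 7445160/(7*(-1427640)) = -791031 - 7445160*(-1)/(7*1427640) = -791031 - 1*(-62043/83279) = -791031 + 62043/83279 = -65876208606/83279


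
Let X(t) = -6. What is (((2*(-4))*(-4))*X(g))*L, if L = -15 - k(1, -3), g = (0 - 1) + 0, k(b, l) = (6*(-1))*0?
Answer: 2880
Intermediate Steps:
k(b, l) = 0 (k(b, l) = -6*0 = 0)
g = -1 (g = -1 + 0 = -1)
L = -15 (L = -15 - 1*0 = -15 + 0 = -15)
(((2*(-4))*(-4))*X(g))*L = (((2*(-4))*(-4))*(-6))*(-15) = (-8*(-4)*(-6))*(-15) = (32*(-6))*(-15) = -192*(-15) = 2880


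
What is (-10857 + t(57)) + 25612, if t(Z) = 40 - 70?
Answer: 14725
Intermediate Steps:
t(Z) = -30
(-10857 + t(57)) + 25612 = (-10857 - 30) + 25612 = -10887 + 25612 = 14725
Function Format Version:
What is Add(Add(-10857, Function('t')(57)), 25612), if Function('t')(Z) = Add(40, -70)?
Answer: 14725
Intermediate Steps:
Function('t')(Z) = -30
Add(Add(-10857, Function('t')(57)), 25612) = Add(Add(-10857, -30), 25612) = Add(-10887, 25612) = 14725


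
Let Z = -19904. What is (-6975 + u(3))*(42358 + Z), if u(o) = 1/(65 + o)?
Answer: -5324954873/34 ≈ -1.5662e+8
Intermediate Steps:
(-6975 + u(3))*(42358 + Z) = (-6975 + 1/(65 + 3))*(42358 - 19904) = (-6975 + 1/68)*22454 = -474299/68*22454 = -5324954873/34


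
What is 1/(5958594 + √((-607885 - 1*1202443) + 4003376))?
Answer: 331033/1972491125766 - √60918/5917473377298 ≈ 1.6778e-7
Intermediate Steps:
1/(5958594 + √((-607885 - 1*1202443) + 4003376)) = 1/(5958594 + √((-607885 - 1202443) + 4003376)) = 1/(5958594 + √(-1810328 + 4003376)) = 1/(5958594 + √2193048) = 1/(5958594 + 6*√60918)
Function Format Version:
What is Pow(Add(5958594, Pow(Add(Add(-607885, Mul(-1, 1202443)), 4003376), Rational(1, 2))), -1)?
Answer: Add(Rational(331033, 1972491125766), Mul(Rational(-1, 5917473377298), Pow(60918, Rational(1, 2)))) ≈ 1.6778e-7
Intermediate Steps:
Pow(Add(5958594, Pow(Add(Add(-607885, Mul(-1, 1202443)), 4003376), Rational(1, 2))), -1) = Pow(Add(5958594, Pow(Add(Add(-607885, -1202443), 4003376), Rational(1, 2))), -1) = Pow(Add(5958594, Pow(Add(-1810328, 4003376), Rational(1, 2))), -1) = Pow(Add(5958594, Pow(2193048, Rational(1, 2))), -1) = Pow(Add(5958594, Mul(6, Pow(60918, Rational(1, 2)))), -1)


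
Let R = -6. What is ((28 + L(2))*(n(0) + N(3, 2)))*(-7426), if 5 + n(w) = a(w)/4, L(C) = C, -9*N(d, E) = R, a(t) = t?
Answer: 965380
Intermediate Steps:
N(d, E) = 2/3 (N(d, E) = -1/9*(-6) = 2/3)
n(w) = -5 + w/4
((28 + L(2))*(n(0) + N(3, 2)))*(-7426) = ((28 + 2)*((-5 + (1/4)*0) + 2/3))*(-7426) = (30*((-5 + 0) + 2/3))*(-7426) = (30*(-5 + 2/3))*(-7426) = (30*(-13/3))*(-7426) = -130*(-7426) = 965380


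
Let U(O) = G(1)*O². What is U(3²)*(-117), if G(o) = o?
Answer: -9477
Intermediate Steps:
U(O) = O² (U(O) = 1*O² = O²)
U(3²)*(-117) = (3²)²*(-117) = 9²*(-117) = 81*(-117) = -9477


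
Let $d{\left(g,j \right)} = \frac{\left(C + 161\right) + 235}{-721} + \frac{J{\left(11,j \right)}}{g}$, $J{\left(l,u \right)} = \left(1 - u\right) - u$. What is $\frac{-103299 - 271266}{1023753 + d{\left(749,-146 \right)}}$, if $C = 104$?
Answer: $- \frac{5779313211}{15795889874} \approx -0.36587$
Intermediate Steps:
$J{\left(l,u \right)} = 1 - 2 u$
$d{\left(g,j \right)} = - \frac{500}{721} + \frac{1 - 2 j}{g}$ ($d{\left(g,j \right)} = \frac{\left(104 + 161\right) + 235}{-721} + \frac{1 - 2 j}{g} = \left(265 + 235\right) \left(- \frac{1}{721}\right) + \frac{1 - 2 j}{g} = 500 \left(- \frac{1}{721}\right) + \frac{1 - 2 j}{g} = - \frac{500}{721} + \frac{1 - 2 j}{g}$)
$\frac{-103299 - 271266}{1023753 + d{\left(749,-146 \right)}} = \frac{-103299 - 271266}{1023753 + \frac{721 - -210532 - 374500}{721 \cdot 749}} = - \frac{374565}{1023753 + \frac{1}{721} \cdot \frac{1}{749} \left(721 + 210532 - 374500\right)} = - \frac{374565}{1023753 + \frac{1}{721} \cdot \frac{1}{749} \left(-163247\right)} = - \frac{374565}{1023753 - \frac{23321}{77147}} = - \frac{374565}{\frac{78979449370}{77147}} = \left(-374565\right) \frac{77147}{78979449370} = - \frac{5779313211}{15795889874}$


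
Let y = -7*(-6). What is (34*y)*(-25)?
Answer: -35700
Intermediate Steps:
y = 42
(34*y)*(-25) = (34*42)*(-25) = 1428*(-25) = -35700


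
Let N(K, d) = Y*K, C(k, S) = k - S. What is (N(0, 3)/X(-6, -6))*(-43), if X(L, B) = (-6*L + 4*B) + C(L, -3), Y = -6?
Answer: 0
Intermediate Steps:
N(K, d) = -6*K
X(L, B) = 3 - 5*L + 4*B (X(L, B) = (-6*L + 4*B) + (L - 1*(-3)) = (-6*L + 4*B) + (L + 3) = (-6*L + 4*B) + (3 + L) = 3 - 5*L + 4*B)
(N(0, 3)/X(-6, -6))*(-43) = ((-6*0)/(3 - 5*(-6) + 4*(-6)))*(-43) = (0/(3 + 30 - 24))*(-43) = (0/9)*(-43) = (0*(⅑))*(-43) = 0*(-43) = 0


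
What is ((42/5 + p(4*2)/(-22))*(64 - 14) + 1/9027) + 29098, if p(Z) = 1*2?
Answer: 2930597507/99297 ≈ 29513.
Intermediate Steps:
p(Z) = 2
((42/5 + p(4*2)/(-22))*(64 - 14) + 1/9027) + 29098 = ((42/5 + 2/(-22))*(64 - 14) + 1/9027) + 29098 = ((42*(1/5) + 2*(-1/22))*50 + 1/9027) + 29098 = ((42/5 - 1/11)*50 + 1/9027) + 29098 = ((457/55)*50 + 1/9027) + 29098 = (4570/11 + 1/9027) + 29098 = 41253401/99297 + 29098 = 2930597507/99297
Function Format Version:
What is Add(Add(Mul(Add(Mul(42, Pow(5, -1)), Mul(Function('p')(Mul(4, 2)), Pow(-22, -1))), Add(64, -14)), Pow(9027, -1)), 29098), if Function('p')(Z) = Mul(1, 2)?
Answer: Rational(2930597507, 99297) ≈ 29513.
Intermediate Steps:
Function('p')(Z) = 2
Add(Add(Mul(Add(Mul(42, Pow(5, -1)), Mul(Function('p')(Mul(4, 2)), Pow(-22, -1))), Add(64, -14)), Pow(9027, -1)), 29098) = Add(Add(Mul(Add(Mul(42, Pow(5, -1)), Mul(2, Pow(-22, -1))), Add(64, -14)), Pow(9027, -1)), 29098) = Add(Add(Mul(Add(Mul(42, Rational(1, 5)), Mul(2, Rational(-1, 22))), 50), Rational(1, 9027)), 29098) = Add(Add(Mul(Add(Rational(42, 5), Rational(-1, 11)), 50), Rational(1, 9027)), 29098) = Add(Add(Mul(Rational(457, 55), 50), Rational(1, 9027)), 29098) = Add(Add(Rational(4570, 11), Rational(1, 9027)), 29098) = Add(Rational(41253401, 99297), 29098) = Rational(2930597507, 99297)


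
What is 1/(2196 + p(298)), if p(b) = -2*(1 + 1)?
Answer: 1/2192 ≈ 0.00045620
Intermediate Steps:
p(b) = -4 (p(b) = -2*2 = -4)
1/(2196 + p(298)) = 1/(2196 - 4) = 1/2192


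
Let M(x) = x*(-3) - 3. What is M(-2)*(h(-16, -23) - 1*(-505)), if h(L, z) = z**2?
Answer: 3102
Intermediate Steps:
M(x) = -3 - 3*x (M(x) = -3*x - 3 = -3 - 3*x)
M(-2)*(h(-16, -23) - 1*(-505)) = (-3 - 3*(-2))*((-23)**2 - 1*(-505)) = (-3 + 6)*(529 + 505) = 3*1034 = 3102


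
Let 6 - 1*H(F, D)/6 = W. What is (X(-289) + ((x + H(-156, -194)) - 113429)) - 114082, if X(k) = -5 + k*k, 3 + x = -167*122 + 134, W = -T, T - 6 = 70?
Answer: -163746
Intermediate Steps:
T = 76 (T = 6 + 70 = 76)
W = -76 (W = -1*76 = -76)
H(F, D) = 492 (H(F, D) = 36 - 6*(-76) = 36 + 456 = 492)
x = -20243 (x = -3 + (-167*122 + 134) = -3 + (-20374 + 134) = -3 - 20240 = -20243)
X(k) = -5 + k²
(X(-289) + ((x + H(-156, -194)) - 113429)) - 114082 = ((-5 + (-289)²) + ((-20243 + 492) - 113429)) - 114082 = ((-5 + 83521) + (-19751 - 113429)) - 114082 = (83516 - 133180) - 114082 = -49664 - 114082 = -163746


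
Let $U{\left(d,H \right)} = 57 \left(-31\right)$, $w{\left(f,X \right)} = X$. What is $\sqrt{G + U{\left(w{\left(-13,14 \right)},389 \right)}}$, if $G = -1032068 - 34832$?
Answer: $59 i \sqrt{307} \approx 1033.8 i$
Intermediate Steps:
$U{\left(d,H \right)} = -1767$
$G = -1066900$
$\sqrt{G + U{\left(w{\left(-13,14 \right)},389 \right)}} = \sqrt{-1066900 - 1767} = \sqrt{-1068667} = 59 i \sqrt{307}$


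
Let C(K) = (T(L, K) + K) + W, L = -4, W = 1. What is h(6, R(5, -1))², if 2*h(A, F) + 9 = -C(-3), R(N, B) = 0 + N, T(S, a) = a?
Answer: 4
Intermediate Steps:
R(N, B) = N
C(K) = 1 + 2*K (C(K) = (K + K) + 1 = 2*K + 1 = 1 + 2*K)
h(A, F) = -2 (h(A, F) = -9/2 + (-(1 + 2*(-3)))/2 = -9/2 + (-(1 - 6))/2 = -9/2 + (-1*(-5))/2 = -9/2 + (½)*5 = -9/2 + 5/2 = -2)
h(6, R(5, -1))² = (-2)² = 4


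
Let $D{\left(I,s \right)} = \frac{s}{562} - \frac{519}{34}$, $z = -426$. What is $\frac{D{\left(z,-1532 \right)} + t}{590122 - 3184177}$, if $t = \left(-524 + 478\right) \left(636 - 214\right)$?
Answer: $\frac{185634131}{24783601470} \approx 0.0074902$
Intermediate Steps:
$D{\left(I,s \right)} = - \frac{519}{34} + \frac{s}{562}$ ($D{\left(I,s \right)} = s \frac{1}{562} - \frac{519}{34} = \frac{s}{562} - \frac{519}{34} = - \frac{519}{34} + \frac{s}{562}$)
$t = -19412$ ($t = \left(-46\right) 422 = -19412$)
$\frac{D{\left(z,-1532 \right)} + t}{590122 - 3184177} = \frac{\left(- \frac{519}{34} + \frac{1}{562} \left(-1532\right)\right) - 19412}{590122 - 3184177} = \frac{\left(- \frac{519}{34} - \frac{766}{281}\right) - 19412}{-2594055} = \left(- \frac{171883}{9554} - 19412\right) \left(- \frac{1}{2594055}\right) = \left(- \frac{185634131}{9554}\right) \left(- \frac{1}{2594055}\right) = \frac{185634131}{24783601470}$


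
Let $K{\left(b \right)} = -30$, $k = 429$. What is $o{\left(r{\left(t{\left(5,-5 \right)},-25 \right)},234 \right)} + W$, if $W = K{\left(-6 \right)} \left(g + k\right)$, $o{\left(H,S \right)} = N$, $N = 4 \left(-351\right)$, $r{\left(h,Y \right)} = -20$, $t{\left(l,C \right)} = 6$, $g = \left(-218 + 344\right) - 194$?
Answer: $-12234$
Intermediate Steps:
$g = -68$ ($g = 126 - 194 = -68$)
$N = -1404$
$o{\left(H,S \right)} = -1404$
$W = -10830$ ($W = - 30 \left(-68 + 429\right) = \left(-30\right) 361 = -10830$)
$o{\left(r{\left(t{\left(5,-5 \right)},-25 \right)},234 \right)} + W = -1404 - 10830 = -12234$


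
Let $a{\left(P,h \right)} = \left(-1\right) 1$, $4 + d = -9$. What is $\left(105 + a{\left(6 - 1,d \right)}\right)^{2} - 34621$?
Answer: $-23805$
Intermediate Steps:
$d = -13$ ($d = -4 - 9 = -13$)
$a{\left(P,h \right)} = -1$
$\left(105 + a{\left(6 - 1,d \right)}\right)^{2} - 34621 = \left(105 - 1\right)^{2} - 34621 = 104^{2} - 34621 = 10816 - 34621 = -23805$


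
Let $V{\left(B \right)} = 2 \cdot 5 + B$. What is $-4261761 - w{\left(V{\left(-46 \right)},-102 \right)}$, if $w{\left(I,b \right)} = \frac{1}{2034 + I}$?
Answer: $- \frac{8514998479}{1998} \approx -4.2618 \cdot 10^{6}$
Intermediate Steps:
$V{\left(B \right)} = 10 + B$
$-4261761 - w{\left(V{\left(-46 \right)},-102 \right)} = -4261761 - \frac{1}{2034 + \left(10 - 46\right)} = -4261761 - \frac{1}{2034 - 36} = -4261761 - \frac{1}{1998} = - \frac{8514998479}{1998}$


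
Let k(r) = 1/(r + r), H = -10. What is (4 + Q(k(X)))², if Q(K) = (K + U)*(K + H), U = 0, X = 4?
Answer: 31329/4096 ≈ 7.6487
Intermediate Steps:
k(r) = 1/(2*r)
Q(K) = K*(-10 + K) (Q(K) = (K + 0)*(K - 10) = K*(-10 + K))
(4 + Q(k(X)))² = (4 + ((½)/4)*(-10 + (½)/4))² = (4 + ((½)*(¼))*(-10 + (½)*(¼)))² = (4 + (-10 + ⅛)/8)² = (4 + (⅛)*(-79/8))² = (4 - 79/64)² = (177/64)² = 31329/4096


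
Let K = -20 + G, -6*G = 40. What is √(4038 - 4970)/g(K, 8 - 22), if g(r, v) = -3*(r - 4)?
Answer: I*√233/46 ≈ 0.33183*I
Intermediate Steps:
G = -20/3 (G = -⅙*40 = -20/3 ≈ -6.6667)
K = -80/3 (K = -20 - 20/3 = -80/3 ≈ -26.667)
g(r, v) = 12 - 3*r (g(r, v) = -3*(-4 + r) = 12 - 3*r)
√(4038 - 4970)/g(K, 8 - 22) = √(4038 - 4970)/(12 - 3*(-80/3)) = √(-932)/(12 + 80) = (2*I*√233)/92 = (2*I*√233)*(1/92) = I*√233/46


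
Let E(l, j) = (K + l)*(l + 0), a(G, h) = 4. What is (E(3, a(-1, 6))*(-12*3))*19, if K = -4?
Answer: 2052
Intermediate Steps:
E(l, j) = l*(-4 + l) (E(l, j) = (-4 + l)*(l + 0) = (-4 + l)*l = l*(-4 + l))
(E(3, a(-1, 6))*(-12*3))*19 = ((3*(-4 + 3))*(-12*3))*19 = ((3*(-1))*(-36))*19 = -3*(-36)*19 = 108*19 = 2052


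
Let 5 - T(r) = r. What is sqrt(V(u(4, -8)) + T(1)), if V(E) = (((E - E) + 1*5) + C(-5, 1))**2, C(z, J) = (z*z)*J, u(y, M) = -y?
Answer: 2*sqrt(226) ≈ 30.067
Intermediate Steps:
T(r) = 5 - r
C(z, J) = J*z**2 (C(z, J) = z**2*J = J*z**2)
V(E) = 900 (V(E) = (((E - E) + 1*5) + 1*(-5)**2)**2 = ((0 + 5) + 1*25)**2 = (5 + 25)**2 = 30**2 = 900)
sqrt(V(u(4, -8)) + T(1)) = sqrt(900 + (5 - 1*1)) = sqrt(900 + (5 - 1)) = sqrt(900 + 4) = sqrt(904) = 2*sqrt(226)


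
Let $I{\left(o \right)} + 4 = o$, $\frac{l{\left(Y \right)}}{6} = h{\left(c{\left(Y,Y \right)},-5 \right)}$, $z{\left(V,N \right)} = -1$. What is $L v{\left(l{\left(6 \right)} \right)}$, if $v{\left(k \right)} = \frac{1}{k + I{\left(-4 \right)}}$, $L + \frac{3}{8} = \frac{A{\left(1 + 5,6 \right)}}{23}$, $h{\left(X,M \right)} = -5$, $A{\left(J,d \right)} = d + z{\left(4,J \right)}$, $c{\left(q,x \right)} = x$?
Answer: $\frac{29}{6992} \approx 0.0041476$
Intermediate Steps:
$A{\left(J,d \right)} = -1 + d$ ($A{\left(J,d \right)} = d - 1 = -1 + d$)
$l{\left(Y \right)} = -30$ ($l{\left(Y \right)} = 6 \left(-5\right) = -30$)
$I{\left(o \right)} = -4 + o$
$L = - \frac{29}{184}$ ($L = - \frac{3}{8} + \frac{-1 + 6}{23} = - \frac{3}{8} + 5 \cdot \frac{1}{23} = - \frac{3}{8} + \frac{5}{23} = - \frac{29}{184} \approx -0.15761$)
$v{\left(k \right)} = \frac{1}{-8 + k}$ ($v{\left(k \right)} = \frac{1}{k - 8} = \frac{1}{-8 + k}$)
$L v{\left(l{\left(6 \right)} \right)} = - \frac{29}{184 \left(-8 - 30\right)} = - \frac{29}{184 \left(-38\right)} = \left(- \frac{29}{184}\right) \left(- \frac{1}{38}\right) = \frac{29}{6992}$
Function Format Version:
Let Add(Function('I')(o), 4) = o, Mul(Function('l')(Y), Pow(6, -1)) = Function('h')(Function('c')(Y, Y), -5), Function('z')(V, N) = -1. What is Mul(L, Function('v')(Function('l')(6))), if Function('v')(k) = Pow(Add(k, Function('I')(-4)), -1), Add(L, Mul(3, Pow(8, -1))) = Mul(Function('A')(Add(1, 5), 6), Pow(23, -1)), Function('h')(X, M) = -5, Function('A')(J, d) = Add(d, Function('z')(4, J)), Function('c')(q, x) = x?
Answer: Rational(29, 6992) ≈ 0.0041476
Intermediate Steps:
Function('A')(J, d) = Add(-1, d) (Function('A')(J, d) = Add(d, -1) = Add(-1, d))
Function('l')(Y) = -30 (Function('l')(Y) = Mul(6, -5) = -30)
Function('I')(o) = Add(-4, o)
L = Rational(-29, 184) (L = Add(Rational(-3, 8), Mul(Add(-1, 6), Pow(23, -1))) = Add(Rational(-3, 8), Mul(5, Rational(1, 23))) = Add(Rational(-3, 8), Rational(5, 23)) = Rational(-29, 184) ≈ -0.15761)
Function('v')(k) = Pow(Add(-8, k), -1) (Function('v')(k) = Pow(Add(k, Add(-4, -4)), -1) = Pow(Add(k, -8), -1) = Pow(Add(-8, k), -1))
Mul(L, Function('v')(Function('l')(6))) = Mul(Rational(-29, 184), Pow(Add(-8, -30), -1)) = Mul(Rational(-29, 184), Pow(-38, -1)) = Mul(Rational(-29, 184), Rational(-1, 38)) = Rational(29, 6992)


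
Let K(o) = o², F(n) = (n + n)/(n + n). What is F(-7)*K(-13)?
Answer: 169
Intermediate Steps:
F(n) = 1 (F(n) = (2*n)/((2*n)) = (2*n)*(1/(2*n)) = 1)
F(-7)*K(-13) = 1*(-13)² = 1*169 = 169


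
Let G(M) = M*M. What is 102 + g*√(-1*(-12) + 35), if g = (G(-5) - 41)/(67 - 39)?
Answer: 102 - 4*√47/7 ≈ 98.083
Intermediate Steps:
G(M) = M²
g = -4/7 (g = ((-5)² - 41)/(67 - 39) = (25 - 41)/28 = -16*1/28 = -4/7 ≈ -0.57143)
102 + g*√(-1*(-12) + 35) = 102 - 4*√(-1*(-12) + 35)/7 = 102 - 4*√(12 + 35)/7 = 102 - 4*√47/7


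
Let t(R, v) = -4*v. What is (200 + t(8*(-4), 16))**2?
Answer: 18496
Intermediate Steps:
(200 + t(8*(-4), 16))**2 = (200 - 4*16)**2 = (200 - 64)**2 = 136**2 = 18496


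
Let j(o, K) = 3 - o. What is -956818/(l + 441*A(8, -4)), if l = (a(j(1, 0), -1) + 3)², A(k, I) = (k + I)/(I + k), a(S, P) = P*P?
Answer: -956818/457 ≈ -2093.7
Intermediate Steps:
a(S, P) = P²
A(k, I) = 1 (A(k, I) = (I + k)/(I + k) = 1)
l = 16 (l = ((-1)² + 3)² = (1 + 3)² = 4² = 16)
-956818/(l + 441*A(8, -4)) = -956818/(16 + 441*1) = -956818/(16 + 441) = -956818/457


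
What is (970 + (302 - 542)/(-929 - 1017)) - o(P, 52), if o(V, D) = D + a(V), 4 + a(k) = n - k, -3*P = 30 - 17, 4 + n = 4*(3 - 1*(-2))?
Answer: 2632325/2919 ≈ 901.79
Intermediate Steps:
n = 16 (n = -4 + 4*(3 - 1*(-2)) = -4 + 4*(3 + 2) = -4 + 4*5 = -4 + 20 = 16)
P = -13/3 (P = -(30 - 17)/3 = -1/3*13 = -13/3 ≈ -4.3333)
a(k) = 12 - k (a(k) = -4 + (16 - k) = 12 - k)
o(V, D) = 12 + D - V (o(V, D) = D + (12 - V) = 12 + D - V)
(970 + (302 - 542)/(-929 - 1017)) - o(P, 52) = (970 + (302 - 542)/(-929 - 1017)) - (12 + 52 - 1*(-13/3)) = (970 - 240/(-1946)) - (12 + 52 + 13/3) = (970 - 240*(-1/1946)) - 1*205/3 = (970 + 120/973) - 205/3 = 943930/973 - 205/3 = 2632325/2919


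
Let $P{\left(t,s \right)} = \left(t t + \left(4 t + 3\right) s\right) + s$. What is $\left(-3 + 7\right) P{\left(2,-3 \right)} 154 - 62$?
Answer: $-19774$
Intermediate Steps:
$P{\left(t,s \right)} = s + t^{2} + s \left(3 + 4 t\right)$ ($P{\left(t,s \right)} = \left(t^{2} + \left(3 + 4 t\right) s\right) + s = \left(t^{2} + s \left(3 + 4 t\right)\right) + s = s + t^{2} + s \left(3 + 4 t\right)$)
$\left(-3 + 7\right) P{\left(2,-3 \right)} 154 - 62 = \left(-3 + 7\right) \left(2^{2} + 4 \left(-3\right) + 4 \left(-3\right) 2\right) 154 - 62 = 4 \left(4 - 12 - 24\right) 154 - 62 = 4 \left(-32\right) 154 - 62 = \left(-128\right) 154 - 62 = -19712 - 62 = -19774$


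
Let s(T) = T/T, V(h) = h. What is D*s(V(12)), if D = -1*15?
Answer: -15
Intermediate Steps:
s(T) = 1
D = -15
D*s(V(12)) = -15*1 = -15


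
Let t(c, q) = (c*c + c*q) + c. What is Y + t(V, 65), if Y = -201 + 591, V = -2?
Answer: 262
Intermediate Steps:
t(c, q) = c + c² + c*q (t(c, q) = (c² + c*q) + c = c + c² + c*q)
Y = 390
Y + t(V, 65) = 390 - 2*(1 - 2 + 65) = 390 - 2*64 = 390 - 128 = 262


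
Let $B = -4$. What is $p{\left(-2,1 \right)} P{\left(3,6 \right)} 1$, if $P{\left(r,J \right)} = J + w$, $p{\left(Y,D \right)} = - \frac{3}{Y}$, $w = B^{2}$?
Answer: $33$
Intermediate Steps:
$w = 16$ ($w = \left(-4\right)^{2} = 16$)
$P{\left(r,J \right)} = 16 + J$ ($P{\left(r,J \right)} = J + 16 = 16 + J$)
$p{\left(-2,1 \right)} P{\left(3,6 \right)} 1 = - \frac{3}{-2} \left(16 + 6\right) 1 = \left(-3\right) \left(- \frac{1}{2}\right) 22 \cdot 1 = \frac{3}{2} \cdot 22 \cdot 1 = 33 \cdot 1 = 33$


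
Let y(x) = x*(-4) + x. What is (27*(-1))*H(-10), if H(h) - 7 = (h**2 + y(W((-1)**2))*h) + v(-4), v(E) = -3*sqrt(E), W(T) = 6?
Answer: -7749 + 162*I ≈ -7749.0 + 162.0*I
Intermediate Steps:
y(x) = -3*x (y(x) = -4*x + x = -3*x)
H(h) = 7 + h**2 - 18*h - 6*I (H(h) = 7 + ((h**2 + (-3*6)*h) - 6*I) = 7 + ((h**2 - 18*h) - 6*I) = 7 + (h**2 - 18*h - 6*I) = 7 + h**2 - 18*h - 6*I)
(27*(-1))*H(-10) = (27*(-1))*(7 + (-10)**2 - 18*(-10) - 6*I) = -27*(7 + 100 + 180 - 6*I) = -27*(287 - 6*I) = -7749 + 162*I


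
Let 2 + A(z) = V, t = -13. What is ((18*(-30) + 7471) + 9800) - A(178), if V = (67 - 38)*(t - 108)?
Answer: 20242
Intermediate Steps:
V = -3509 (V = (67 - 38)*(-13 - 108) = 29*(-121) = -3509)
A(z) = -3511 (A(z) = -2 - 3509 = -3511)
((18*(-30) + 7471) + 9800) - A(178) = ((18*(-30) + 7471) + 9800) - 1*(-3511) = ((-540 + 7471) + 9800) + 3511 = (6931 + 9800) + 3511 = 16731 + 3511 = 20242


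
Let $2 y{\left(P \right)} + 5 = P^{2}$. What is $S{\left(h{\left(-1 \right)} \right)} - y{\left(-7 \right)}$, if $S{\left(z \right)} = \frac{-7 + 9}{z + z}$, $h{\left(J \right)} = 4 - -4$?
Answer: $- \frac{175}{8} \approx -21.875$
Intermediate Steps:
$h{\left(J \right)} = 8$ ($h{\left(J \right)} = 4 + 4 = 8$)
$S{\left(z \right)} = \frac{1}{z}$ ($S{\left(z \right)} = \frac{2}{2 z} = 2 \frac{1}{2 z} = \frac{1}{z}$)
$y{\left(P \right)} = - \frac{5}{2} + \frac{P^{2}}{2}$
$S{\left(h{\left(-1 \right)} \right)} - y{\left(-7 \right)} = \frac{1}{8} - \left(- \frac{5}{2} + \frac{\left(-7\right)^{2}}{2}\right) = \frac{1}{8} - \left(- \frac{5}{2} + \frac{1}{2} \cdot 49\right) = \frac{1}{8} - \left(- \frac{5}{2} + \frac{49}{2}\right) = \frac{1}{8} - 22 = - \frac{175}{8}$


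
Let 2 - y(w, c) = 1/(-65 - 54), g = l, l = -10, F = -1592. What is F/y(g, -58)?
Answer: -189448/239 ≈ -792.67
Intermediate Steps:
g = -10
y(w, c) = 239/119 (y(w, c) = 2 - 1/(-65 - 54) = 2 - 1/(-119) = 2 - 1*(-1/119) = 2 + 1/119 = 239/119)
F/y(g, -58) = -1592/239/119 = -1592*119/239 = -189448/239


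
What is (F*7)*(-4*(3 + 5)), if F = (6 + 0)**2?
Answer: -8064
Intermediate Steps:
F = 36 (F = 6**2 = 36)
(F*7)*(-4*(3 + 5)) = (36*7)*(-4*(3 + 5)) = 252*(-4*8) = 252*(-32) = -8064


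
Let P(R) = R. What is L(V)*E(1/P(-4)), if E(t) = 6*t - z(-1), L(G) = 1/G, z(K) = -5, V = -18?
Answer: -7/36 ≈ -0.19444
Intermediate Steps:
E(t) = 5 + 6*t (E(t) = 6*t - 1*(-5) = 6*t + 5 = 5 + 6*t)
L(V)*E(1/P(-4)) = (5 + 6/(-4))/(-18) = -(5 + 6*(-¼))/18 = -(5 - 3/2)/18 = -1/18*7/2 = -7/36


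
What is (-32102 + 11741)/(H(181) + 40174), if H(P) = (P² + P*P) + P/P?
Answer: -20361/105697 ≈ -0.19264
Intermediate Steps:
H(P) = 1 + 2*P² (H(P) = (P² + P²) + 1 = 2*P² + 1 = 1 + 2*P²)
(-32102 + 11741)/(H(181) + 40174) = (-32102 + 11741)/((1 + 2*181²) + 40174) = -20361/((1 + 2*32761) + 40174) = -20361/((1 + 65522) + 40174) = -20361/(65523 + 40174) = -20361/105697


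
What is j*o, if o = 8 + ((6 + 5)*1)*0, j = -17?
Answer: -136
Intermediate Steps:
o = 8 (o = 8 + (11*1)*0 = 8 + 11*0 = 8 + 0 = 8)
j*o = -17*8 = -136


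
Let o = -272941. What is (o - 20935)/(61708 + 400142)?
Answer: -146938/230925 ≈ -0.63630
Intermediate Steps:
(o - 20935)/(61708 + 400142) = (-272941 - 20935)/(61708 + 400142) = -293876/461850 = -293876*1/461850 = -146938/230925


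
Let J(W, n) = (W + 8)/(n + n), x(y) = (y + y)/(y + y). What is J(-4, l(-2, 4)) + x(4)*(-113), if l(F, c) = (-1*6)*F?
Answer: -677/6 ≈ -112.83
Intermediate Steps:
l(F, c) = -6*F
x(y) = 1 (x(y) = (2*y)/((2*y)) = (2*y)*(1/(2*y)) = 1)
J(W, n) = (8 + W)/(2*n) (J(W, n) = (8 + W)/((2*n)) = (8 + W)*(1/(2*n)) = (8 + W)/(2*n))
J(-4, l(-2, 4)) + x(4)*(-113) = (8 - 4)/(2*((-6*(-2)))) + 1*(-113) = (½)*4/12 - 113 = (½)*(1/12)*4 - 113 = ⅙ - 113 = -677/6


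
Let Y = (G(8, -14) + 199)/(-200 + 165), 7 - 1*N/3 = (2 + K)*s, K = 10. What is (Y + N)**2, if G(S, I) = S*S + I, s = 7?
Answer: 69455556/1225 ≈ 56698.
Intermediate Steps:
G(S, I) = I + S**2 (G(S, I) = S**2 + I = I + S**2)
N = -231 (N = 21 - 3*(2 + 10)*7 = 21 - 36*7 = 21 - 3*84 = 21 - 252 = -231)
Y = -249/35 (Y = ((-14 + 8**2) + 199)/(-200 + 165) = ((-14 + 64) + 199)/(-35) = (50 + 199)*(-1/35) = 249*(-1/35) = -249/35 ≈ -7.1143)
(Y + N)**2 = (-249/35 - 231)**2 = (-8334/35)**2 = 69455556/1225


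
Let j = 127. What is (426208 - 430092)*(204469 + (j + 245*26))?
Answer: -819391944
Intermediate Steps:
(426208 - 430092)*(204469 + (j + 245*26)) = (426208 - 430092)*(204469 + (127 + 245*26)) = -3884*(204469 + (127 + 6370)) = -3884*(204469 + 6497) = -3884*210966 = -819391944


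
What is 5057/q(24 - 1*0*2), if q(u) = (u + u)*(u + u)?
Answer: 5057/2304 ≈ 2.1949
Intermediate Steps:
q(u) = 4*u**2 (q(u) = (2*u)*(2*u) = 4*u**2)
5057/q(24 - 1*0*2) = 5057/((4*(24 - 1*0*2)**2)) = 5057/((4*(24 - 0*2)**2)) = 5057/((4*(24 - 1*0)**2)) = 5057/((4*(24 + 0)**2)) = 5057/((4*24**2)) = 5057/((4*576)) = 5057/2304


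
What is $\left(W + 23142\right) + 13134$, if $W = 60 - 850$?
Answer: $35486$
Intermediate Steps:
$W = -790$ ($W = 60 - 850 = -790$)
$\left(W + 23142\right) + 13134 = \left(-790 + 23142\right) + 13134 = 22352 + 13134 = 35486$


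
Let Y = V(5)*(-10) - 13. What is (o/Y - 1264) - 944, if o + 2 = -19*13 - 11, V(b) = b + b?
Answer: -249244/113 ≈ -2205.7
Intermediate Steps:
V(b) = 2*b
o = -260 (o = -2 + (-19*13 - 11) = -2 + (-247 - 11) = -2 - 258 = -260)
Y = -113 (Y = (2*5)*(-10) - 13 = 10*(-10) - 13 = -100 - 13 = -113)
(o/Y - 1264) - 944 = (-260/(-113) - 1264) - 944 = (-260*(-1/113) - 1264) - 944 = (260/113 - 1264) - 944 = -142572/113 - 944 = -249244/113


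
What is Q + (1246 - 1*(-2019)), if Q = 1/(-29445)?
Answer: 96137924/29445 ≈ 3265.0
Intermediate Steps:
Q = -1/29445 ≈ -3.3962e-5
Q + (1246 - 1*(-2019)) = -1/29445 + (1246 - 1*(-2019)) = -1/29445 + (1246 + 2019) = -1/29445 + 3265 = 96137924/29445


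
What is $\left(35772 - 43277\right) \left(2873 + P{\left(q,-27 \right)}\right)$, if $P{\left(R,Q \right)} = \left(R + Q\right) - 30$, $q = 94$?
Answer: $-21839550$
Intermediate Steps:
$P{\left(R,Q \right)} = -30 + Q + R$ ($P{\left(R,Q \right)} = \left(Q + R\right) - 30 = -30 + Q + R$)
$\left(35772 - 43277\right) \left(2873 + P{\left(q,-27 \right)}\right) = \left(35772 - 43277\right) \left(2873 - -37\right) = - 7505 \left(2873 + 37\right) = \left(-7505\right) 2910 = -21839550$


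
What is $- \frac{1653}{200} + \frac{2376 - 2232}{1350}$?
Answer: $- \frac{979}{120} \approx -8.1583$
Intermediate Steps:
$- \frac{1653}{200} + \frac{2376 - 2232}{1350} = \left(-1653\right) \frac{1}{200} + 144 \cdot \frac{1}{1350} = - \frac{1653}{200} + \frac{8}{75} = - \frac{979}{120}$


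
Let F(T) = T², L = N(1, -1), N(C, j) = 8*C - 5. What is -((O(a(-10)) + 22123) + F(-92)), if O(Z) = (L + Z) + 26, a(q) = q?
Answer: -30606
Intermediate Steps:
N(C, j) = -5 + 8*C
L = 3 (L = -5 + 8*1 = -5 + 8 = 3)
O(Z) = 29 + Z (O(Z) = (3 + Z) + 26 = 29 + Z)
-((O(a(-10)) + 22123) + F(-92)) = -(((29 - 10) + 22123) + (-92)²) = -((19 + 22123) + 8464) = -(22142 + 8464) = -1*30606 = -30606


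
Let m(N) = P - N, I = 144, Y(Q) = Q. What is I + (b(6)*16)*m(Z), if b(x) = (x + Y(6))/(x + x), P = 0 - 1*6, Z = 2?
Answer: 16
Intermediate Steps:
P = -6 (P = 0 - 6 = -6)
b(x) = (6 + x)/(2*x) (b(x) = (x + 6)/(x + x) = (6 + x)/((2*x)) = (6 + x)*(1/(2*x)) = (6 + x)/(2*x))
m(N) = -6 - N
I + (b(6)*16)*m(Z) = 144 + (((½)*(6 + 6)/6)*16)*(-6 - 1*2) = 144 + (((½)*(⅙)*12)*16)*(-6 - 2) = 144 + (1*16)*(-8) = 144 + 16*(-8) = 144 - 128 = 16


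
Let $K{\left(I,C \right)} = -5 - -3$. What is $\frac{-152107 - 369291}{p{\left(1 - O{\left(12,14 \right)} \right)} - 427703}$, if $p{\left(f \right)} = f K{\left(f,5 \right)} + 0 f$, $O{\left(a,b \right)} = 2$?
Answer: $\frac{521398}{427701} \approx 1.2191$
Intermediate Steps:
$K{\left(I,C \right)} = -2$ ($K{\left(I,C \right)} = -5 + 3 = -2$)
$p{\left(f \right)} = - 2 f$ ($p{\left(f \right)} = f \left(-2\right) + 0 f = - 2 f + 0 = - 2 f$)
$\frac{-152107 - 369291}{p{\left(1 - O{\left(12,14 \right)} \right)} - 427703} = \frac{-152107 - 369291}{- 2 \left(1 - 2\right) - 427703} = - \frac{521398}{- 2 \left(1 - 2\right) - 427703} = - \frac{521398}{\left(-2\right) \left(-1\right) - 427703} = - \frac{521398}{2 - 427703} = - \frac{521398}{-427701} = \left(-521398\right) \left(- \frac{1}{427701}\right) = \frac{521398}{427701}$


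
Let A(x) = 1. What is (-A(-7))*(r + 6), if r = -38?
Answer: 32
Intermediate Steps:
(-A(-7))*(r + 6) = (-1*1)*(-38 + 6) = -1*(-32) = 32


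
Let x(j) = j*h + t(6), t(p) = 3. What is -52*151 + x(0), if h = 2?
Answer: -7849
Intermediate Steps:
x(j) = 3 + 2*j (x(j) = j*2 + 3 = 2*j + 3 = 3 + 2*j)
-52*151 + x(0) = -52*151 + (3 + 2*0) = -7852 + (3 + 0) = -7852 + 3 = -7849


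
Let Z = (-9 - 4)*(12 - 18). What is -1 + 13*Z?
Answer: 1013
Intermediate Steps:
Z = 78 (Z = -13*(-6) = 78)
-1 + 13*Z = -1 + 13*78 = -1 + 1014 = 1013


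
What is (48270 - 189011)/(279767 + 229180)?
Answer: -140741/508947 ≈ -0.27653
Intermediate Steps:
(48270 - 189011)/(279767 + 229180) = -140741/508947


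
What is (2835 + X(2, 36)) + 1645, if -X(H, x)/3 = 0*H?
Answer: 4480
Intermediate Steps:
X(H, x) = 0 (X(H, x) = -0*H = -3*0 = 0)
(2835 + X(2, 36)) + 1645 = (2835 + 0) + 1645 = 2835 + 1645 = 4480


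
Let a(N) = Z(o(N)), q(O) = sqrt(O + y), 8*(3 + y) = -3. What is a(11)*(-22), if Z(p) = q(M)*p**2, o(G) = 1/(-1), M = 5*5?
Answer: -11*sqrt(346)/2 ≈ -102.31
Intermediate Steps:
M = 25
y = -27/8 (y = -3 + (1/8)*(-3) = -3 - 3/8 = -27/8 ≈ -3.3750)
o(G) = -1
q(O) = sqrt(-27/8 + O) (q(O) = sqrt(O - 27/8) = sqrt(-27/8 + O))
Z(p) = sqrt(346)*p**2/4 (Z(p) = (sqrt(-54 + 16*25)/4)*p**2 = (sqrt(-54 + 400)/4)*p**2 = (sqrt(346)/4)*p**2 = sqrt(346)*p**2/4)
a(N) = sqrt(346)/4 (a(N) = (1/4)*sqrt(346)*(-1)**2 = (1/4)*sqrt(346)*1 = sqrt(346)/4)
a(11)*(-22) = (sqrt(346)/4)*(-22) = -11*sqrt(346)/2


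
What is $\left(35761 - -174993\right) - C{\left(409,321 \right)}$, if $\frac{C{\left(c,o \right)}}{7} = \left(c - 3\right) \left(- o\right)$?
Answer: $1123036$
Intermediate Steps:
$C{\left(c,o \right)} = - 7 o \left(-3 + c\right)$ ($C{\left(c,o \right)} = 7 \left(c - 3\right) \left(- o\right) = 7 \left(-3 + c\right) \left(- o\right) = 7 \left(- o \left(-3 + c\right)\right) = - 7 o \left(-3 + c\right)$)
$\left(35761 - -174993\right) - C{\left(409,321 \right)} = \left(35761 - -174993\right) - 7 \cdot 321 \left(3 - 409\right) = \left(35761 + 174993\right) - 7 \cdot 321 \left(3 - 409\right) = 210754 - 7 \cdot 321 \left(-406\right) = 210754 - -912282 = 210754 + 912282 = 1123036$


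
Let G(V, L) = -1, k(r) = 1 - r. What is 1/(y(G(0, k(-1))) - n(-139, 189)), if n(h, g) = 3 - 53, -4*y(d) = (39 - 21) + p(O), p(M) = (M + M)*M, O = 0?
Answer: 2/91 ≈ 0.021978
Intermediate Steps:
p(M) = 2*M² (p(M) = (2*M)*M = 2*M²)
y(d) = -9/2 (y(d) = -((39 - 21) + 2*0²)/4 = -(18 + 2*0)/4 = -(18 + 0)/4 = -¼*18 = -9/2)
n(h, g) = -50
1/(y(G(0, k(-1))) - n(-139, 189)) = 1/(-9/2 - 1*(-50)) = 1/(-9/2 + 50) = 1/(91/2) = 2/91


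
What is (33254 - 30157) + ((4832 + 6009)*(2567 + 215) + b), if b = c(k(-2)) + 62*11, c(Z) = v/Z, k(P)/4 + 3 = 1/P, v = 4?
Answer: 211144085/7 ≈ 3.0163e+7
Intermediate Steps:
k(P) = -12 + 4/P (k(P) = -12 + 4*(1/P) = -12 + 4/P)
c(Z) = 4/Z
b = 4772/7 (b = 4/(-12 + 4/(-2)) + 62*11 = 4/(-12 + 4*(-½)) + 682 = 4/(-12 - 2) + 682 = 4/(-14) + 682 = 4*(-1/14) + 682 = -2/7 + 682 = 4772/7 ≈ 681.71)
(33254 - 30157) + ((4832 + 6009)*(2567 + 215) + b) = (33254 - 30157) + ((4832 + 6009)*(2567 + 215) + 4772/7) = 3097 + (10841*2782 + 4772/7) = 3097 + (30159662 + 4772/7) = 3097 + 211122406/7 = 211144085/7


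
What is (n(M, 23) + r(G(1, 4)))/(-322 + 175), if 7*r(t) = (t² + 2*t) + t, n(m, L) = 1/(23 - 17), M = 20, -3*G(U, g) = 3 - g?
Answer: -41/18522 ≈ -0.0022136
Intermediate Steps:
G(U, g) = -1 + g/3 (G(U, g) = -(3 - g)/3 = -1 + g/3)
n(m, L) = ⅙ (n(m, L) = 1/6 = ⅙)
r(t) = t²/7 + 3*t/7 (r(t) = ((t² + 2*t) + t)/7 = (t² + 3*t)/7 = t²/7 + 3*t/7)
(n(M, 23) + r(G(1, 4)))/(-322 + 175) = (⅙ + (-1 + (⅓)*4)*(3 + (-1 + (⅓)*4))/7)/(-322 + 175) = (⅙ + (-1 + 4/3)*(3 + (-1 + 4/3))/7)/(-147) = (⅙ + (⅐)*(⅓)*(3 + ⅓))*(-1/147) = (⅙ + (⅐)*(⅓)*(10/3))*(-1/147) = (⅙ + 10/63)*(-1/147) = (41/126)*(-1/147) = -41/18522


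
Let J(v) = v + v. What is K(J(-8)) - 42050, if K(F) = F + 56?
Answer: -42010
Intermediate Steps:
J(v) = 2*v
K(F) = 56 + F
K(J(-8)) - 42050 = (56 + 2*(-8)) - 42050 = (56 - 16) - 42050 = 40 - 42050 = -42010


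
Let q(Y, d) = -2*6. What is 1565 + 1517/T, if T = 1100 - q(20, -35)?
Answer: 1741797/1112 ≈ 1566.4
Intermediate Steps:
q(Y, d) = -12
T = 1112 (T = 1100 - 1*(-12) = 1100 + 12 = 1112)
1565 + 1517/T = 1565 + 1517/1112 = 1741797/1112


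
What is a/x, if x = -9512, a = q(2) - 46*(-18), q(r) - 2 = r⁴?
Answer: -423/4756 ≈ -0.088940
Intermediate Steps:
q(r) = 2 + r⁴
a = 846 (a = (2 + 2⁴) - 46*(-18) = (2 + 16) + 828 = 18 + 828 = 846)
a/x = 846/(-9512) = 846*(-1/9512) = -423/4756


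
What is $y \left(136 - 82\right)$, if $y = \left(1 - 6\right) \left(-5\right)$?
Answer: $1350$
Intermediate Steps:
$y = 25$ ($y = \left(-5\right) \left(-5\right) = 25$)
$y \left(136 - 82\right) = 25 \left(136 - 82\right) = 25 \cdot 54 = 1350$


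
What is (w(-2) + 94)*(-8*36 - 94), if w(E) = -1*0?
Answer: -35908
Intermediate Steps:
w(E) = 0
(w(-2) + 94)*(-8*36 - 94) = (0 + 94)*(-8*36 - 94) = 94*(-288 - 94) = 94*(-382) = -35908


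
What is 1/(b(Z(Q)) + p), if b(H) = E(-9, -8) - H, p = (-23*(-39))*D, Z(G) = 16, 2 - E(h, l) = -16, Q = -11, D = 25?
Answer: 1/22427 ≈ 4.4589e-5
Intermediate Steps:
E(h, l) = 18 (E(h, l) = 2 - 1*(-16) = 2 + 16 = 18)
p = 22425 (p = -23*(-39)*25 = 897*25 = 22425)
b(H) = 18 - H
1/(b(Z(Q)) + p) = 1/((18 - 1*16) + 22425) = 1/((18 - 16) + 22425) = 1/(2 + 22425) = 1/22427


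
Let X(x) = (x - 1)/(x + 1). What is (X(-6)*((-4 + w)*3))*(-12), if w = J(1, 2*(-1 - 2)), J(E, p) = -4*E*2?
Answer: 3024/5 ≈ 604.80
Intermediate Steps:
X(x) = (-1 + x)/(1 + x)
J(E, p) = -8*E
w = -8 (w = -8*1 = -8)
(X(-6)*((-4 + w)*3))*(-12) = (((-1 - 6)/(1 - 6))*((-4 - 8)*3))*(-12) = ((-7/(-5))*(-12*3))*(-12) = (-⅕*(-7)*(-36))*(-12) = ((7/5)*(-36))*(-12) = -252/5*(-12) = 3024/5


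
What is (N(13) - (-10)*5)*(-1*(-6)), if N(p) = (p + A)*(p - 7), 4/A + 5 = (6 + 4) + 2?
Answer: 5520/7 ≈ 788.57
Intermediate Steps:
A = 4/7 (A = 4/(-5 + ((6 + 4) + 2)) = 4/(-5 + (10 + 2)) = 4/(-5 + 12) = 4/7 ≈ 0.57143)
N(p) = (-7 + p)*(4/7 + p) (N(p) = (p + 4/7)*(p - 7) = (4/7 + p)*(-7 + p) = (-7 + p)*(4/7 + p))
(N(13) - (-10)*5)*(-1*(-6)) = ((-4 + 13**2 - 45/7*13) - (-10)*5)*(-1*(-6)) = ((-4 + 169 - 585/7) - 5*(-10))*6 = (570/7 + 50)*6 = (920/7)*6 = 5520/7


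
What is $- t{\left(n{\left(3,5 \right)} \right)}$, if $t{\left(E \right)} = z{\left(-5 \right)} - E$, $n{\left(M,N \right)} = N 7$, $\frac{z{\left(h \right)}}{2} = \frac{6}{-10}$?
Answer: $\frac{181}{5} \approx 36.2$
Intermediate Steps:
$z{\left(h \right)} = - \frac{6}{5}$ ($z{\left(h \right)} = 2 \frac{6}{-10} = 2 \cdot 6 \left(- \frac{1}{10}\right) = 2 \left(- \frac{3}{5}\right) = - \frac{6}{5}$)
$n{\left(M,N \right)} = 7 N$
$t{\left(E \right)} = - \frac{6}{5} - E$
$- t{\left(n{\left(3,5 \right)} \right)} = - (- \frac{6}{5} - 7 \cdot 5) = - (- \frac{6}{5} - 35) = \left(-1\right) \left(- \frac{181}{5}\right) = \frac{181}{5}$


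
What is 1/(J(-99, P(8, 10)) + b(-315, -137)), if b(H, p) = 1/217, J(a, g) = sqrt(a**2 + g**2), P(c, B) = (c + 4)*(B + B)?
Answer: -217/3173845688 + 141267*sqrt(7489)/3173845688 ≈ 0.0038518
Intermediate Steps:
P(c, B) = 2*B*(4 + c) (P(c, B) = (4 + c)*(2*B) = 2*B*(4 + c))
b(H, p) = 1/217
1/(J(-99, P(8, 10)) + b(-315, -137)) = 1/(sqrt((-99)**2 + (2*10*(4 + 8))**2) + 1/217) = 1/(sqrt(9801 + (2*10*12)**2) + 1/217) = 1/(sqrt(9801 + 240**2) + 1/217) = 1/(sqrt(9801 + 57600) + 1/217) = 1/(sqrt(67401) + 1/217) = 1/(3*sqrt(7489) + 1/217) = 1/(1/217 + 3*sqrt(7489))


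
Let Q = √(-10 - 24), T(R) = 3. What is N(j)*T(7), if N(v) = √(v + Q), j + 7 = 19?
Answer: 3*√(12 + I*√34) ≈ 10.679 + 2.4571*I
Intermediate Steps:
j = 12 (j = -7 + 19 = 12)
Q = I*√34 (Q = √(-34) = I*√34 ≈ 5.8309*I)
N(v) = √(v + I*√34)
N(j)*T(7) = √(12 + I*√34)*3 = 3*√(12 + I*√34)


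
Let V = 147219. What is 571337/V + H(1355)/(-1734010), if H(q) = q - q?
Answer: 571337/147219 ≈ 3.8809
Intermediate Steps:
H(q) = 0
571337/V + H(1355)/(-1734010) = 571337/147219 + 0/(-1734010) = 571337*(1/147219) + 0*(-1/1734010) = 571337/147219 + 0 = 571337/147219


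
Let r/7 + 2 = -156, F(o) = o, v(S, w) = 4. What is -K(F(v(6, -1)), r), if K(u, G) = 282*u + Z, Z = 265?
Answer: -1393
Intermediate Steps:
r = -1106 (r = -14 + 7*(-156) = -14 - 1092 = -1106)
K(u, G) = 265 + 282*u (K(u, G) = 282*u + 265 = 265 + 282*u)
-K(F(v(6, -1)), r) = -(265 + 282*4) = -(265 + 1128) = -1*1393 = -1393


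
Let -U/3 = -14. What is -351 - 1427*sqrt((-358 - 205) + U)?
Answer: -351 - 1427*I*sqrt(521) ≈ -351.0 - 32572.0*I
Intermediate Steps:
U = 42 (U = -3*(-14) = 42)
-351 - 1427*sqrt((-358 - 205) + U) = -351 - 1427*sqrt((-358 - 205) + 42) = -351 - 1427*sqrt(-563 + 42) = -351 - 1427*I*sqrt(521)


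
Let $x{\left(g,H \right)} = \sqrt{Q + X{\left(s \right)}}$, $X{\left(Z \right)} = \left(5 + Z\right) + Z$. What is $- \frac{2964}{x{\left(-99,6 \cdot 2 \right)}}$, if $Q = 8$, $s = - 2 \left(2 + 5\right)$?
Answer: $\frac{988 i \sqrt{15}}{5} \approx 765.3 i$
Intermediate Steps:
$s = -14$ ($s = \left(-2\right) 7 = -14$)
$X{\left(Z \right)} = 5 + 2 Z$
$x{\left(g,H \right)} = i \sqrt{15}$ ($x{\left(g,H \right)} = \sqrt{8 + \left(5 + 2 \left(-14\right)\right)} = \sqrt{8 + \left(5 - 28\right)} = \sqrt{8 - 23} = \sqrt{-15} = i \sqrt{15}$)
$- \frac{2964}{x{\left(-99,6 \cdot 2 \right)}} = - \frac{2964}{i \sqrt{15}} = - 2964 \left(- \frac{i \sqrt{15}}{15}\right) = \frac{988 i \sqrt{15}}{5}$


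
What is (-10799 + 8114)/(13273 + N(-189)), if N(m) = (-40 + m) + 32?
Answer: -2685/13076 ≈ -0.20534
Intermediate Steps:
N(m) = -8 + m
(-10799 + 8114)/(13273 + N(-189)) = (-10799 + 8114)/(13273 + (-8 - 189)) = -2685/(13273 - 197) = -2685/13076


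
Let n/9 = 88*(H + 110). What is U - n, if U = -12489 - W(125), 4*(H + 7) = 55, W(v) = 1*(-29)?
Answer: -104926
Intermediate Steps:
W(v) = -29
H = 27/4 (H = -7 + (1/4)*55 = -7 + 55/4 = 27/4 ≈ 6.7500)
U = -12460 (U = -12489 - 1*(-29) = -12489 + 29 = -12460)
n = 92466 (n = 9*(88*(27/4 + 110)) = 9*(88*(467/4)) = 9*10274 = 92466)
U - n = -12460 - 1*92466 = -12460 - 92466 = -104926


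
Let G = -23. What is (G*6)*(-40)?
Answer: 5520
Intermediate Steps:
(G*6)*(-40) = -23*6*(-40) = -138*(-40) = 5520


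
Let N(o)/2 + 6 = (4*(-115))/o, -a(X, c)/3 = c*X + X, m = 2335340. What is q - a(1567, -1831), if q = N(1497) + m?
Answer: -9382451414/1497 ≈ -6.2675e+6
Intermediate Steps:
a(X, c) = -3*X - 3*X*c (a(X, c) = -3*(c*X + X) = -3*(X*c + X) = -3*(X + X*c) = -3*X - 3*X*c)
N(o) = -12 - 920/o (N(o) = -12 + 2*((4*(-115))/o) = -12 + 2*(-460/o) = -12 - 920/o)
q = 3495985096/1497 (q = (-12 - 920/1497) + 2335340 = -18884/1497 + 2335340 = 3495985096/1497 ≈ 2.3353e+6)
q - a(1567, -1831) = 3495985096/1497 - (-3)*1567*(1 - 1831) = 3495985096/1497 - (-3)*1567*(-1830) = 3495985096/1497 - 1*8602830 = 3495985096/1497 - 8602830 = -9382451414/1497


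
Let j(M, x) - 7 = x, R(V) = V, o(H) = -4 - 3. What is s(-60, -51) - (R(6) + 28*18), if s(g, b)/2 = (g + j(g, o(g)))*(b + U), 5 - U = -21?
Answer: 2490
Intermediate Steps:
U = 26 (U = 5 - 1*(-21) = 5 + 21 = 26)
o(H) = -7
j(M, x) = 7 + x
s(g, b) = 2*g*(26 + b) (s(g, b) = 2*((g + (7 - 7))*(b + 26)) = 2*((g + 0)*(26 + b)) = 2*(g*(26 + b)) = 2*g*(26 + b))
s(-60, -51) - (R(6) + 28*18) = 2*(-60)*(26 - 51) - (6 + 28*18) = 2*(-60)*(-25) - (6 + 504) = 3000 - 1*510 = 3000 - 510 = 2490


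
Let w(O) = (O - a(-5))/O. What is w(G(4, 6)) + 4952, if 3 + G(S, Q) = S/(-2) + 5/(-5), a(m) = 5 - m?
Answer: 14864/3 ≈ 4954.7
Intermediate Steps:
G(S, Q) = -4 - S/2 (G(S, Q) = -3 + (S/(-2) + 5/(-5)) = -3 + (S*(-1/2) + 5*(-1/5)) = -3 + (-S/2 - 1) = -3 + (-1 - S/2) = -4 - S/2)
w(O) = (-10 + O)/O (w(O) = (O - (5 - 1*(-5)))/O = (O - (5 + 5))/O = (O - 1*10)/O = (O - 10)/O = (-10 + O)/O)
w(G(4, 6)) + 4952 = (-10 + (-4 - 1/2*4))/(-4 - 1/2*4) + 4952 = (-10 + (-4 - 2))/(-4 - 2) + 4952 = (-10 - 6)/(-6) + 4952 = -1/6*(-16) + 4952 = 8/3 + 4952 = 14864/3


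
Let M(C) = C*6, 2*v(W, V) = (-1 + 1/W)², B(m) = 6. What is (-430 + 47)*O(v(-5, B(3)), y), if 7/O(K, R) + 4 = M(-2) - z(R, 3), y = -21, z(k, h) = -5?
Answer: 2681/11 ≈ 243.73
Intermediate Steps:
v(W, V) = (-1 + 1/W)²/2
M(C) = 6*C
O(K, R) = -7/11 (O(K, R) = 7/(-4 + (6*(-2) - 1*(-5))) = 7/(-4 + (-12 + 5)) = 7/(-4 - 7) = 7/(-11) = 7*(-1/11) = -7/11)
(-430 + 47)*O(v(-5, B(3)), y) = (-430 + 47)*(-7/11) = -383*(-7/11) = 2681/11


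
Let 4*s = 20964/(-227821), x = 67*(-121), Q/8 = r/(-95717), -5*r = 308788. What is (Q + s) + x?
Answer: -883359820737896/109031713285 ≈ -8101.9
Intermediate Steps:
r = -308788/5 (r = -⅕*308788 = -308788/5 ≈ -61758.)
Q = 2470304/478585 (Q = 8*(-308788/5/(-95717)) = 8*(-308788/5*(-1/95717)) = 8*(308788/478585) = 2470304/478585 ≈ 5.1617)
x = -8107
s = -5241/227821 (s = (20964/(-227821))/4 = (20964*(-1/227821))/4 = (¼)*(-20964/227821) = -5241/227821 ≈ -0.023005)
(Q + s) + x = (2470304/478585 - 5241/227821) - 8107 = 560278863599/109031713285 - 8107 = -883359820737896/109031713285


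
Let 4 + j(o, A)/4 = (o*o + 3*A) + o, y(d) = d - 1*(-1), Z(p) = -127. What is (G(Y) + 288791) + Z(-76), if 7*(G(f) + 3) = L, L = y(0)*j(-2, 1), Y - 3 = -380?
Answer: 2020631/7 ≈ 2.8866e+5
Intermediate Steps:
Y = -377 (Y = 3 - 380 = -377)
y(d) = 1 + d (y(d) = d + 1 = 1 + d)
j(o, A) = -16 + 4*o + 4*o² + 12*A (j(o, A) = -16 + 4*((o*o + 3*A) + o) = -16 + 4*((o² + 3*A) + o) = -16 + 4*(o + o² + 3*A) = -16 + (4*o + 4*o² + 12*A) = -16 + 4*o + 4*o² + 12*A)
L = 4 (L = (1 + 0)*(-16 + 4*(-2) + 4*(-2)² + 12*1) = 1*(-16 - 8 + 4*4 + 12) = 1*(-16 - 8 + 16 + 12) = 1*4 = 4)
G(f) = -17/7 (G(f) = -3 + (⅐)*4 = -3 + 4/7 = -17/7)
(G(Y) + 288791) + Z(-76) = (-17/7 + 288791) - 127 = 2021520/7 - 127 = 2020631/7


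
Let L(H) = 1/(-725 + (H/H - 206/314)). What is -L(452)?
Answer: 157/113771 ≈ 0.0013800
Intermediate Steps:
L(H) = -157/113771 (L(H) = 1/(-725 + (1 - 206*1/314)) = 1/(-725 + (1 - 103/157)) = 1/(-725 + 54/157) = 1/(-113771/157) = -157/113771)
-L(452) = -1*(-157/113771) = 157/113771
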